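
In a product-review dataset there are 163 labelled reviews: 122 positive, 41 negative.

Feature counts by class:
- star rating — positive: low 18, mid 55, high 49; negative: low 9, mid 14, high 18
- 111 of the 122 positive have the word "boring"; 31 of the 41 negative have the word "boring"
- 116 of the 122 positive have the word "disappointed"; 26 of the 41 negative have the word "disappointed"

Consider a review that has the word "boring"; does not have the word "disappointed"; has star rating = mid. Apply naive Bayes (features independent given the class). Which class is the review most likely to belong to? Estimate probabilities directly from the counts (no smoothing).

positive: (122/163) × (55/122) × (111/122) × (6/122) ≈ 0.0150984
negative: (41/163) × (14/41) × (31/41) × (15/41) ≈ 0.0237589
Highest score → negative.

negative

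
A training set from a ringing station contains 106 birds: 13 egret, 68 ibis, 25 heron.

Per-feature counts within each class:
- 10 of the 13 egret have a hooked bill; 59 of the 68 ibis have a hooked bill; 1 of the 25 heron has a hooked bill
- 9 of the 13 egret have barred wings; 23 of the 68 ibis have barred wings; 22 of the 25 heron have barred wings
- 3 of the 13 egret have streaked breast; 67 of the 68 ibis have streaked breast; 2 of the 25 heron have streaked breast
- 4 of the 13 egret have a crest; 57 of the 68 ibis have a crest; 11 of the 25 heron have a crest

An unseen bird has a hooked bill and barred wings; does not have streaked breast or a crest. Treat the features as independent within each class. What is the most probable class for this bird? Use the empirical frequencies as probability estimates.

egret: (13/106) × (10/13) × (9/13) × (10/13) × (9/13) ≈ 0.0347816
ibis: (68/106) × (59/68) × (23/68) × (1/68) × (11/68) ≈ 0.000447858
heron: (25/106) × (1/25) × (22/25) × (23/25) × (14/25) ≈ 0.00427713
Highest score → egret.

egret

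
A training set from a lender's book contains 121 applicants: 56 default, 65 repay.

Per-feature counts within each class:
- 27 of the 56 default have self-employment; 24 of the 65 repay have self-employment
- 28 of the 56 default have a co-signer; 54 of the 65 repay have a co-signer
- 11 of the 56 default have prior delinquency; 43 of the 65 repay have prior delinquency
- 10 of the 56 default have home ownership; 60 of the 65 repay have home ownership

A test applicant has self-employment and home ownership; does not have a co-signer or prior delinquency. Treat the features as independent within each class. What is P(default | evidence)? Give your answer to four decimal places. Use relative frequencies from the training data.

default: (56/121) × (27/56) × (28/56) × (45/56) × (10/56) ≈ 0.0160098
repay: (65/121) × (24/65) × (11/65) × (22/65) × (60/65) ≈ 0.010487
P(default | x) = 0.0160098 / 0.0264968 ≈ 0.6042

0.6042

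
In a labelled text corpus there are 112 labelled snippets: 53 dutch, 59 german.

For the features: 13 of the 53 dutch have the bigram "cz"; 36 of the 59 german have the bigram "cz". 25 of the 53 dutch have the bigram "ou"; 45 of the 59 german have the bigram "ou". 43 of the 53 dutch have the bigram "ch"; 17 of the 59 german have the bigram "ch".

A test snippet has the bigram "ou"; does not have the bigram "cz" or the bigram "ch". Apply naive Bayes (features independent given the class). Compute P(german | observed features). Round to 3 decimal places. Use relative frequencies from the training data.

0.778

dutch: (53/112) × (40/53) × (25/53) × (10/53) ≈ 0.0317856
german: (59/112) × (23/59) × (45/59) × (42/59) ≈ 0.111498
P(german | x) = 0.111498 / 0.1432836 ≈ 0.778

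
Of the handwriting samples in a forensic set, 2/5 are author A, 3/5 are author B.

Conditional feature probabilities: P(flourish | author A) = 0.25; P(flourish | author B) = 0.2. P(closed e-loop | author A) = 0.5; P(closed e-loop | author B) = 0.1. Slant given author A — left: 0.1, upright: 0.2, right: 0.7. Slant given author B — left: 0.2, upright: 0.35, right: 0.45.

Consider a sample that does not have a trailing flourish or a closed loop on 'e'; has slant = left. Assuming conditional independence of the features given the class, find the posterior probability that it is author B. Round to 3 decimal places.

0.852

author A: 0.4 × (1−0.25) × (1−0.5) × 0.1 = 0.015
author B: 0.6 × (1−0.2) × (1−0.1) × 0.2 = 0.0864
P(author B | x) = 0.0864 / 0.1014 ≈ 0.852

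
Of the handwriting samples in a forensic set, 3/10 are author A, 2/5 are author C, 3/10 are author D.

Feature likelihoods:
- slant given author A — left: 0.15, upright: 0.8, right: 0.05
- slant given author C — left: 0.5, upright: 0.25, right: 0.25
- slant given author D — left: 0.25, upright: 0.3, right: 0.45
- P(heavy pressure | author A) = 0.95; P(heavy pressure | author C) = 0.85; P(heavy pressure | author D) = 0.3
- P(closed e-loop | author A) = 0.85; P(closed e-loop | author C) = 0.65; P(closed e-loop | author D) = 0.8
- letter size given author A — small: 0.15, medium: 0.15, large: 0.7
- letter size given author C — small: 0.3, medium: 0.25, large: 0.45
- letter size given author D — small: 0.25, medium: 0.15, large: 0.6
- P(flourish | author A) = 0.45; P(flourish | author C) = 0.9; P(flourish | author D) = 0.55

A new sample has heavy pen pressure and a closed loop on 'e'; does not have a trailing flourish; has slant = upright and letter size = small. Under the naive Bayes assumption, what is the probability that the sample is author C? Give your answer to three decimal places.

author A: 0.3 × 0.8 × 0.95 × 0.85 × 0.15 × (1−0.45) = 0.0159885
author C: 0.4 × 0.25 × 0.85 × 0.65 × 0.3 × (1−0.9) = 0.0016575
author D: 0.3 × 0.3 × 0.3 × 0.8 × 0.25 × (1−0.55) = 0.00243
P(author C | x) = 0.0016575 / 0.020076 ≈ 0.083

0.083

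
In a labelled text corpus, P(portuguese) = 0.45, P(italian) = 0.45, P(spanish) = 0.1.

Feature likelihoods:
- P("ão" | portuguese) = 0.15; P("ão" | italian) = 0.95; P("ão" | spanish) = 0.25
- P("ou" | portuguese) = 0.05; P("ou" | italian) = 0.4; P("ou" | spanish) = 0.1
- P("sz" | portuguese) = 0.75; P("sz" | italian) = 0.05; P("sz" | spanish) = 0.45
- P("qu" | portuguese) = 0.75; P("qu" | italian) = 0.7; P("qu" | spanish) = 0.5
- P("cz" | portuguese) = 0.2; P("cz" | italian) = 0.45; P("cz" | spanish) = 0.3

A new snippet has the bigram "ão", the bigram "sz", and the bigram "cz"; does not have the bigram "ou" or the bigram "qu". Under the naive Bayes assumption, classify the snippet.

portuguese: 0.45 × 0.15 × (1−0.05) × 0.75 × (1−0.75) × 0.2 = 0.0024046875
italian: 0.45 × 0.95 × (1−0.4) × 0.05 × (1−0.7) × 0.45 = 0.001731375
spanish: 0.1 × 0.25 × (1−0.1) × 0.45 × (1−0.5) × 0.3 = 0.00151875
Highest score → portuguese.

portuguese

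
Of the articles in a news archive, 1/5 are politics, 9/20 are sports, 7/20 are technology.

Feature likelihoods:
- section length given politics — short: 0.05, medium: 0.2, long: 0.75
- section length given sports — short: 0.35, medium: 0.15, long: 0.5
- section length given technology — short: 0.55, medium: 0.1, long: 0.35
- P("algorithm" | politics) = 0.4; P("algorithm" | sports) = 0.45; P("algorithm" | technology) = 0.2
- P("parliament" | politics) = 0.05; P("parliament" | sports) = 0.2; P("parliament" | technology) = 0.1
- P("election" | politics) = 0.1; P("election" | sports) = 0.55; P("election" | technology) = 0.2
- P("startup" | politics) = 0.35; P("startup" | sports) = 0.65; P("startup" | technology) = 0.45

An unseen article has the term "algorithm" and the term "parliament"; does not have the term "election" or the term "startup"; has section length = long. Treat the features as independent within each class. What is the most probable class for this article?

sports

politics: 0.2 × 0.75 × 0.4 × 0.05 × (1−0.1) × (1−0.35) = 0.001755
sports: 0.45 × 0.5 × 0.45 × 0.2 × (1−0.55) × (1−0.65) = 0.003189375
technology: 0.35 × 0.35 × 0.2 × 0.1 × (1−0.2) × (1−0.45) = 0.001078
Highest score → sports.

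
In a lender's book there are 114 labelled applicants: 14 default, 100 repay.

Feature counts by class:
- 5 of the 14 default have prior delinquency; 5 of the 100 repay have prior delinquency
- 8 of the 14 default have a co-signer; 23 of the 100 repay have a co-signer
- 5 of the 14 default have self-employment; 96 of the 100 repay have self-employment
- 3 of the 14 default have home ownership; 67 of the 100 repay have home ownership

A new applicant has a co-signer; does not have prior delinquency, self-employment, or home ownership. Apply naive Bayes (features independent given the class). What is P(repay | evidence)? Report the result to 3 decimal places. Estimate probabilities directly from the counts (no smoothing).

0.100

default: (14/114) × (9/14) × (8/14) × (9/14) × (11/14) ≈ 0.0227866
repay: (100/114) × (95/100) × (23/100) × (4/100) × (33/100) = 0.00253
P(repay | x) = 0.00253 / 0.0253166 ≈ 0.100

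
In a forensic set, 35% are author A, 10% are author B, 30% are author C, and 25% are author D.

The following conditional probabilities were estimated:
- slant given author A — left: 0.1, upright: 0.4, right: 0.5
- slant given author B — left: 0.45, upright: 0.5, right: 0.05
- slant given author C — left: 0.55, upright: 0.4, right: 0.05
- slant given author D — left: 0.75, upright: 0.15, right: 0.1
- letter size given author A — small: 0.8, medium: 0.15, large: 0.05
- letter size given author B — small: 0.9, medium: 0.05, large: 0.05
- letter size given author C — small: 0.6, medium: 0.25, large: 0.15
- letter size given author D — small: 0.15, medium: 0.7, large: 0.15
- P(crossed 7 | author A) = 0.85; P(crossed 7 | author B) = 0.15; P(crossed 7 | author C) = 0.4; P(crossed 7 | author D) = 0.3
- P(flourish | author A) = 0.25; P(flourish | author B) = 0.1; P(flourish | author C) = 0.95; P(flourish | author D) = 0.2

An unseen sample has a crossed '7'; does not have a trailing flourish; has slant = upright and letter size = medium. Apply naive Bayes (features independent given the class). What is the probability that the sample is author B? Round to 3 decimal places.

0.016

author A: 0.35 × 0.4 × 0.15 × 0.85 × (1−0.25) = 0.0133875
author B: 0.1 × 0.5 × 0.05 × 0.15 × (1−0.1) = 0.0003375
author C: 0.3 × 0.4 × 0.25 × 0.4 × (1−0.95) = 0.0006
author D: 0.25 × 0.15 × 0.7 × 0.3 × (1−0.2) = 0.0063
P(author B | x) = 0.0003375 / 0.020625 ≈ 0.016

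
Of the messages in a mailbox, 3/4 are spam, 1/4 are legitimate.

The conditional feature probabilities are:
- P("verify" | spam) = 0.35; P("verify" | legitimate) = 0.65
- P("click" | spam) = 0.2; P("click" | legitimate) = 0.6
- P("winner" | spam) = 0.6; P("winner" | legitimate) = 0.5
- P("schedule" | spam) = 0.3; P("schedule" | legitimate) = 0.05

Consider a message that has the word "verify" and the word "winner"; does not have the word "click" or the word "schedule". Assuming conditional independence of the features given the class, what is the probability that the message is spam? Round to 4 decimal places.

0.7407

spam: 0.75 × 0.35 × (1−0.2) × 0.6 × (1−0.3) = 0.0882
legitimate: 0.25 × 0.65 × (1−0.6) × 0.5 × (1−0.05) = 0.030875
P(spam | x) = 0.0882 / 0.119075 ≈ 0.7407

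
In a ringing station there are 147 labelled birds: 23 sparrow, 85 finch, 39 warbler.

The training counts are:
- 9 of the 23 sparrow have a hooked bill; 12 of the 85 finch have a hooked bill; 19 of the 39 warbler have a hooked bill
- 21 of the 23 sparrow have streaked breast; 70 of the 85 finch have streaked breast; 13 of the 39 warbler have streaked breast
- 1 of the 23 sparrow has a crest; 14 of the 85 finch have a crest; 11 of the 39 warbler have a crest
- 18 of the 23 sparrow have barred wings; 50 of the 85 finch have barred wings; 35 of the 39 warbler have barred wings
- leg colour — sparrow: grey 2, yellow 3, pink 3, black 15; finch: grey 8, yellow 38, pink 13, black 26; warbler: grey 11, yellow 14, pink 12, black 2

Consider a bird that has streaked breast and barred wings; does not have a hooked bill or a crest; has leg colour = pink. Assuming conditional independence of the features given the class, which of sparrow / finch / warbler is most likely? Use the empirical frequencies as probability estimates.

sparrow: (23/147) × (14/23) × (21/23) × (22/23) × (18/23) × (3/23) ≈ 0.00849054
finch: (85/147) × (73/85) × (70/85) × (71/85) × (50/85) × (13/85) ≈ 0.0307326
warbler: (39/147) × (20/39) × (13/39) × (28/39) × (35/39) × (12/39) ≈ 0.00899094
Highest score → finch.

finch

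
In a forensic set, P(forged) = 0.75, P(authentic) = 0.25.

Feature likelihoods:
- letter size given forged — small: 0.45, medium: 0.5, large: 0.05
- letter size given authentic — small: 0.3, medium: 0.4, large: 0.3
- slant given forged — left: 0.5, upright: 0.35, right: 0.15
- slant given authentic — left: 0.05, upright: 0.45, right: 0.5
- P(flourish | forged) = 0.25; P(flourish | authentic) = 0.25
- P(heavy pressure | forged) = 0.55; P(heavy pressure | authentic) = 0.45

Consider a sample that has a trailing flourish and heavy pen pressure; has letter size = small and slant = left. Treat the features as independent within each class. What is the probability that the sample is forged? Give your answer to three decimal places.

0.982

forged: 0.75 × 0.45 × 0.5 × 0.25 × 0.55 = 0.023203125
authentic: 0.25 × 0.3 × 0.05 × 0.25 × 0.45 = 0.000421875
P(forged | x) = 0.023203125 / 0.023625 ≈ 0.982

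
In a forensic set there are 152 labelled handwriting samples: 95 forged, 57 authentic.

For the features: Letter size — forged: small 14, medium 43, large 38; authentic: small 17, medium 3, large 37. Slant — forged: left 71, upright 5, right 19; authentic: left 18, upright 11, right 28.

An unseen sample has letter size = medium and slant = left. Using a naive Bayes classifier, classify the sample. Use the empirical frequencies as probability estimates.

forged: (95/152) × (43/95) × (71/95) ≈ 0.211427
authentic: (57/152) × (3/57) × (18/57) ≈ 0.00623269
Highest score → forged.

forged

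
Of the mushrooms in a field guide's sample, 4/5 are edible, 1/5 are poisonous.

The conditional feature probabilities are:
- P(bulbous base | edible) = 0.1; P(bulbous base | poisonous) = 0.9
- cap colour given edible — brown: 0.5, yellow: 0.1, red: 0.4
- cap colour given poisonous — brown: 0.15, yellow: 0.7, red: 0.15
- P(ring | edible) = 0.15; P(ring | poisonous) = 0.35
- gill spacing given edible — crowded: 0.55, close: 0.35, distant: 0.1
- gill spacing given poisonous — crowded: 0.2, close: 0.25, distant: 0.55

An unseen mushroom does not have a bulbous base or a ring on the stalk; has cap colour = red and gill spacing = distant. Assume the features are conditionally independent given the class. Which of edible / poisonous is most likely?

edible

edible: 0.8 × (1−0.1) × 0.4 × (1−0.15) × 0.1 = 0.02448
poisonous: 0.2 × (1−0.9) × 0.15 × (1−0.35) × 0.55 = 0.0010725
Highest score → edible.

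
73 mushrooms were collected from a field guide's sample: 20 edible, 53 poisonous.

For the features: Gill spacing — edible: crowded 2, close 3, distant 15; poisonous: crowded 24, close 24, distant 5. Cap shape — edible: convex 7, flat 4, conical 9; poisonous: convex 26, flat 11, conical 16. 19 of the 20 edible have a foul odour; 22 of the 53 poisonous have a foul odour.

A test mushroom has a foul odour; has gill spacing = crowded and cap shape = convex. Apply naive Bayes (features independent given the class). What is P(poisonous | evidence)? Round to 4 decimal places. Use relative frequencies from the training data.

edible: (20/73) × (2/20) × (7/20) × (19/20) ≈ 0.00910959
poisonous: (53/73) × (24/53) × (26/53) × (22/53) ≈ 0.0669472
P(poisonous | x) = 0.0669472 / 0.07605679 ≈ 0.8802

0.8802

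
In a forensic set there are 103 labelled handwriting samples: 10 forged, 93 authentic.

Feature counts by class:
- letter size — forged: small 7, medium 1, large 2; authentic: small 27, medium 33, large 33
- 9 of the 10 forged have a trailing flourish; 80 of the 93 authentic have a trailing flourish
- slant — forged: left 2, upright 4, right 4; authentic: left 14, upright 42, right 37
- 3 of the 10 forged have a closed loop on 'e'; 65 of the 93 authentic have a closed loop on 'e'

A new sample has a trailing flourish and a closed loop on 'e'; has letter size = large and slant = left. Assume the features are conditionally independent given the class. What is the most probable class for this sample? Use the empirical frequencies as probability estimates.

forged: (10/103) × (2/10) × (9/10) × (2/10) × (3/10) ≈ 0.00104854
authentic: (93/103) × (33/93) × (80/93) × (14/93) × (65/93) ≈ 0.0289974
Highest score → authentic.

authentic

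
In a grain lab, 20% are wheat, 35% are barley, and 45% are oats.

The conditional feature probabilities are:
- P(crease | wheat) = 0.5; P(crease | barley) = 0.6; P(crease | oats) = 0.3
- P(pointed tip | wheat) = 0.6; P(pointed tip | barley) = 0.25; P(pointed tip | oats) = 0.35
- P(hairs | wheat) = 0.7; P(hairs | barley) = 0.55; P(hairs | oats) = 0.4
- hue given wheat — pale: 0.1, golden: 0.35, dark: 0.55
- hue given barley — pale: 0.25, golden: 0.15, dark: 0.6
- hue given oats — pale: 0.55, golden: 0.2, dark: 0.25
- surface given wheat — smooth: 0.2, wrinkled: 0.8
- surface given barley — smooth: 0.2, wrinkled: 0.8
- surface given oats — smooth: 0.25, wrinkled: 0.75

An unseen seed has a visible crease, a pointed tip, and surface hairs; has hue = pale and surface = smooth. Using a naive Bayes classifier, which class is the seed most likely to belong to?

oats

wheat: 0.2 × 0.5 × 0.6 × 0.7 × 0.1 × 0.2 = 0.00084
barley: 0.35 × 0.6 × 0.25 × 0.55 × 0.25 × 0.2 = 0.00144375
oats: 0.45 × 0.3 × 0.35 × 0.4 × 0.55 × 0.25 = 0.00259875
Highest score → oats.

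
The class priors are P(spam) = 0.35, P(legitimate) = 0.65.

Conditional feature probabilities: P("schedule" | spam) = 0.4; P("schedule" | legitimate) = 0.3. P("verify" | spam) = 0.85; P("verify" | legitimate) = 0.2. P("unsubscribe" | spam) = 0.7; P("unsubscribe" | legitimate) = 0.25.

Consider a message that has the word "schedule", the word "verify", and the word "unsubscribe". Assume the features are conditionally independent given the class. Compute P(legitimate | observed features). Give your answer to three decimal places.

0.105

spam: 0.35 × 0.4 × 0.85 × 0.7 = 0.0833
legitimate: 0.65 × 0.3 × 0.2 × 0.25 = 0.00975
P(legitimate | x) = 0.00975 / 0.09305 ≈ 0.105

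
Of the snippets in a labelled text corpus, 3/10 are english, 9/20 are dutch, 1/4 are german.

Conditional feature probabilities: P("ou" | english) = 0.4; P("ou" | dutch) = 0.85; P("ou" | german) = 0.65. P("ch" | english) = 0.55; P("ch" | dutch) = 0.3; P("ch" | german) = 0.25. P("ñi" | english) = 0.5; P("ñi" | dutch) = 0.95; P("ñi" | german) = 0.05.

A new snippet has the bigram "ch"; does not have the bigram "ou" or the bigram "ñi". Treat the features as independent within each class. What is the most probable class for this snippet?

english: 0.3 × (1−0.4) × 0.55 × (1−0.5) = 0.0495
dutch: 0.45 × (1−0.85) × 0.3 × (1−0.95) = 0.0010125
german: 0.25 × (1−0.65) × 0.25 × (1−0.05) = 0.02078125
Highest score → english.

english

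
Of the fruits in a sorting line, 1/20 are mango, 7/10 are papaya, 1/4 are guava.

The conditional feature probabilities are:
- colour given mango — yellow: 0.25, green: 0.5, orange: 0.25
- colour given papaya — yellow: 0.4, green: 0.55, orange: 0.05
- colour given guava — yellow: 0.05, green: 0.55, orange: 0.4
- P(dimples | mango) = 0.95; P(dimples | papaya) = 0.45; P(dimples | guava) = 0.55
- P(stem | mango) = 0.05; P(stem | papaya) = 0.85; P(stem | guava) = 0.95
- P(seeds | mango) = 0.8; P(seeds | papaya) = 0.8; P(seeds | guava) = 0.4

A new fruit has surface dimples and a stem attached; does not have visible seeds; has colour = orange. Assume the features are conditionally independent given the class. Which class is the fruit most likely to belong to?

guava

mango: 0.05 × 0.25 × 0.95 × 0.05 × (1−0.8) = 0.00011875
papaya: 0.7 × 0.05 × 0.45 × 0.85 × (1−0.8) = 0.0026775
guava: 0.25 × 0.4 × 0.55 × 0.95 × (1−0.4) = 0.03135
Highest score → guava.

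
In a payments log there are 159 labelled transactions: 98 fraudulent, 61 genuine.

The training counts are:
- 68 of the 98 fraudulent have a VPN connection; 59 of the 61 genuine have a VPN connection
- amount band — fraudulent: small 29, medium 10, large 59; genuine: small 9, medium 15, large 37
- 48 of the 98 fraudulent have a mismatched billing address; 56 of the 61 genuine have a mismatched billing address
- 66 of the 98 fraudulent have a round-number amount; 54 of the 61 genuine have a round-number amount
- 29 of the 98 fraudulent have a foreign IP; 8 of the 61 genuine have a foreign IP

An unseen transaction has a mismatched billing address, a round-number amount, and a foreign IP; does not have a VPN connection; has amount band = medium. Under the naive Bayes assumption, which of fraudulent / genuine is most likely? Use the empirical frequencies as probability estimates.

fraudulent

fraudulent: (98/159) × (30/98) × (10/98) × (48/98) × (66/98) × (29/98) ≈ 0.00187933
genuine: (61/159) × (2/61) × (15/61) × (56/61) × (54/61) × (8/61) ≈ 0.000329668
Highest score → fraudulent.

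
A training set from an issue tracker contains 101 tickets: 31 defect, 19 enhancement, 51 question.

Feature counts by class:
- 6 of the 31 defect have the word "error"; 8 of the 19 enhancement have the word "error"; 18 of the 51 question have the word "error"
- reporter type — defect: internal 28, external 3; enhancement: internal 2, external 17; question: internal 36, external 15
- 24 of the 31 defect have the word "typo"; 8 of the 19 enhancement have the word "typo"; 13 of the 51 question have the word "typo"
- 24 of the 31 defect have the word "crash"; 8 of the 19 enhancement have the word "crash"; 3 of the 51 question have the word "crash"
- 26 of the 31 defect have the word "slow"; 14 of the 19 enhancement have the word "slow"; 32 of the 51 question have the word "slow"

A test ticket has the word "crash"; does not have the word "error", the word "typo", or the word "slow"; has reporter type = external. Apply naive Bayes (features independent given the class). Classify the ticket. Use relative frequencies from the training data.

defect: (31/101) × (25/31) × (3/31) × (7/31) × (24/31) × (5/31) ≈ 0.000675418
enhancement: (19/101) × (11/19) × (17/19) × (11/19) × (8/19) × (5/19) ≈ 0.00625113
question: (51/101) × (33/51) × (15/51) × (38/51) × (3/51) × (19/51) ≈ 0.00156914
Highest score → enhancement.

enhancement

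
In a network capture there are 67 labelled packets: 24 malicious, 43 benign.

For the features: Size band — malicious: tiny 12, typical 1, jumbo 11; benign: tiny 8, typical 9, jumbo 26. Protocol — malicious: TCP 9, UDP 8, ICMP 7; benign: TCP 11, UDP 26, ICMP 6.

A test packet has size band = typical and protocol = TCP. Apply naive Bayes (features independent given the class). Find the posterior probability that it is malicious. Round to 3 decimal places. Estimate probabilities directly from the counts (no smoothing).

0.140

malicious: (24/67) × (1/24) × (9/24) ≈ 0.00559701
benign: (43/67) × (9/43) × (11/43) ≈ 0.0343631
P(malicious | x) = 0.00559701 / 0.03996011 ≈ 0.140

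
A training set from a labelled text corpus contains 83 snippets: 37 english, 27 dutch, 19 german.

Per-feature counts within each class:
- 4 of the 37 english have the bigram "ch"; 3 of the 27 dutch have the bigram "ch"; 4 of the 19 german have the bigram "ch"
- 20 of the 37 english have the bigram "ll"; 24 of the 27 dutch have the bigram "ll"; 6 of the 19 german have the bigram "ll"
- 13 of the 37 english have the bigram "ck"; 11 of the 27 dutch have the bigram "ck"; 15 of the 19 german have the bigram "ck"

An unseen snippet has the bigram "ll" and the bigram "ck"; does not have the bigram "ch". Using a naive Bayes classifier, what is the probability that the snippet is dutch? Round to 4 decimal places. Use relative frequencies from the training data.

0.4648

english: (37/83) × (33/37) × (20/37) × (13/37) ≈ 0.0755102
dutch: (27/83) × (24/27) × (24/27) × (11/27) ≈ 0.104715
german: (19/83) × (15/19) × (6/19) × (15/19) ≈ 0.0450556
P(dutch | x) = 0.104715 / 0.2252808 ≈ 0.4648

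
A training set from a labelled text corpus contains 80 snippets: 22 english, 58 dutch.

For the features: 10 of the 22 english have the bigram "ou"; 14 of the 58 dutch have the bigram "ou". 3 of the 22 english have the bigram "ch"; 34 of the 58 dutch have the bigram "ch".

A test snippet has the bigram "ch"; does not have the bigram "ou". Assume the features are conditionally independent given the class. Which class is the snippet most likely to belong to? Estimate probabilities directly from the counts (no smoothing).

english: (22/80) × (12/22) × (3/22) ≈ 0.0204545
dutch: (58/80) × (44/58) × (34/58) ≈ 0.322414
Highest score → dutch.

dutch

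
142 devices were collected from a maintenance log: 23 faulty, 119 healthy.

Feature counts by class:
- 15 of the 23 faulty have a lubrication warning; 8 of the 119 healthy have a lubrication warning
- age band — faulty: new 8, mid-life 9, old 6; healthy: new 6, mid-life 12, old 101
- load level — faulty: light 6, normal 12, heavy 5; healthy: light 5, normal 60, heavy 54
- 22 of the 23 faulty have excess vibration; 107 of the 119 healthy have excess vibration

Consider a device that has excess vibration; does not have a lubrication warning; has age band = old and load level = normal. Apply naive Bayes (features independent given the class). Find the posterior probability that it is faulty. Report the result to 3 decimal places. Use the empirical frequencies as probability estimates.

faulty: (23/142) × (8/23) × (6/23) × (12/23) × (22/23) ≈ 0.00733455
healthy: (119/142) × (111/119) × (101/119) × (60/119) × (107/119) ≈ 0.300781
P(faulty | x) = 0.00733455 / 0.30811555 ≈ 0.024

0.024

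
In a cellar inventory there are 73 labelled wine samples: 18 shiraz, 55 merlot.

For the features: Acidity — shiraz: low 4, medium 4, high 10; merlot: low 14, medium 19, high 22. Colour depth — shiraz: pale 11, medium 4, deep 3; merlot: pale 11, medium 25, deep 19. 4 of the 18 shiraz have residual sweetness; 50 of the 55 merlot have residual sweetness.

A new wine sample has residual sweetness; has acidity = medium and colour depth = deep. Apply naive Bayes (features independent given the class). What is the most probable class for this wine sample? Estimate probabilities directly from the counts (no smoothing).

merlot

shiraz: (18/73) × (4/18) × (3/18) × (4/18) ≈ 0.00202943
merlot: (55/73) × (19/55) × (19/55) × (50/55) ≈ 0.0817389
Highest score → merlot.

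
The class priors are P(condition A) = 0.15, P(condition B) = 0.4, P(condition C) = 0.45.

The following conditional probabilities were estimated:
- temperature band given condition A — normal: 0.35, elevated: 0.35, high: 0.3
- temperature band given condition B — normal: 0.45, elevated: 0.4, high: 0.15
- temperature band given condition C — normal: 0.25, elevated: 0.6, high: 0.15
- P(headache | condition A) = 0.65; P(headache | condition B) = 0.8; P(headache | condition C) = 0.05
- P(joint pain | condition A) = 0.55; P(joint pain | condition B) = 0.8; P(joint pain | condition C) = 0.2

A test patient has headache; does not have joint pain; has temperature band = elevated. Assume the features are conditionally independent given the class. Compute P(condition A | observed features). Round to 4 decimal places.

0.2967

condition A: 0.15 × 0.35 × 0.65 × (1−0.55) = 0.01535625
condition B: 0.4 × 0.4 × 0.8 × (1−0.8) = 0.0256
condition C: 0.45 × 0.6 × 0.05 × (1−0.2) = 0.0108
P(condition A | x) = 0.01535625 / 0.05175625 ≈ 0.2967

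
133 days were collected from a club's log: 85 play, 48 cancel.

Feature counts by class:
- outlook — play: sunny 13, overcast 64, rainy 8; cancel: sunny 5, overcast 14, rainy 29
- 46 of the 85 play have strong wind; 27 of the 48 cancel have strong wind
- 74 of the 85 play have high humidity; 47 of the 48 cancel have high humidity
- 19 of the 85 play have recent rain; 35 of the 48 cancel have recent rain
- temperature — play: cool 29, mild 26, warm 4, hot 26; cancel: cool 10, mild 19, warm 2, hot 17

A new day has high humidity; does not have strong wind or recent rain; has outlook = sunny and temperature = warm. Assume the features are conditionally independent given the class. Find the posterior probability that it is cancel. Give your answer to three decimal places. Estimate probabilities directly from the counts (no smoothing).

play: (85/133) × (13/85) × (39/85) × (74/85) × (66/85) × (4/85) ≈ 0.00142665
cancel: (48/133) × (5/48) × (21/48) × (47/48) × (13/48) × (2/48) ≈ 0.000181737
P(cancel | x) = 0.000181737 / 0.001608387 ≈ 0.113

0.113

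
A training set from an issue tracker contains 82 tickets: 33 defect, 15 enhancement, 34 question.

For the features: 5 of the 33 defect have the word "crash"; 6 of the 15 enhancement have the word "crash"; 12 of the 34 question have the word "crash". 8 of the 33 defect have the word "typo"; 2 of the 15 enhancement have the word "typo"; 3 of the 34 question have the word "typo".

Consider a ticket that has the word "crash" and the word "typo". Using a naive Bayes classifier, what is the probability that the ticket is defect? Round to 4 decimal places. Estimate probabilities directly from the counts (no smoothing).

0.3947

defect: (33/82) × (5/33) × (8/33) ≈ 0.014782
enhancement: (15/82) × (6/15) × (2/15) ≈ 0.0097561
question: (34/82) × (12/34) × (3/34) ≈ 0.0129125
P(defect | x) = 0.014782 / 0.0374506 ≈ 0.3947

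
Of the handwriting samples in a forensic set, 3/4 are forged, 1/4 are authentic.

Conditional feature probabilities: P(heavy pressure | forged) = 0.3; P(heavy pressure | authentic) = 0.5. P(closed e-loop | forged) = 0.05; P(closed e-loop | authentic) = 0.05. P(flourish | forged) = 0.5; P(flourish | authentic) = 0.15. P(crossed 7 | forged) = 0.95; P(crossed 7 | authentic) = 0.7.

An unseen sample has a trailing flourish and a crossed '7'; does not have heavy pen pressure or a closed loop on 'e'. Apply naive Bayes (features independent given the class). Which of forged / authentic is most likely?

forged

forged: 0.75 × (1−0.3) × (1−0.05) × 0.5 × 0.95 = 0.23690625
authentic: 0.25 × (1−0.5) × (1−0.05) × 0.15 × 0.7 = 0.01246875
Highest score → forged.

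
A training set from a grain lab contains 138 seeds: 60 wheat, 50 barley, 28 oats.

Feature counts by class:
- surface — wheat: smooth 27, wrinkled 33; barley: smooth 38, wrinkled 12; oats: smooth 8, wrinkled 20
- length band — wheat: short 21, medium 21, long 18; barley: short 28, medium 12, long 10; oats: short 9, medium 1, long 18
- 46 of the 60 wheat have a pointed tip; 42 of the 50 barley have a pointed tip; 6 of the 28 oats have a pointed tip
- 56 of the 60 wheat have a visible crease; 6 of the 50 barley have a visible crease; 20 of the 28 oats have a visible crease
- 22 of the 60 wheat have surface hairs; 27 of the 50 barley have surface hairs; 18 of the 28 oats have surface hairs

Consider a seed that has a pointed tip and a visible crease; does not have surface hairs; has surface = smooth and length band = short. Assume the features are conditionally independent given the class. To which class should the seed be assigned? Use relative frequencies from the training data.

wheat

wheat: (60/138) × (27/60) × (21/60) × (46/60) × (56/60) × (38/60) ≈ 0.0310333
barley: (50/138) × (38/50) × (28/50) × (42/50) × (6/50) × (23/50) = 0.00715008
oats: (28/138) × (8/28) × (9/28) × (6/28) × (20/28) × (10/28) ≈ 0.0010186
Highest score → wheat.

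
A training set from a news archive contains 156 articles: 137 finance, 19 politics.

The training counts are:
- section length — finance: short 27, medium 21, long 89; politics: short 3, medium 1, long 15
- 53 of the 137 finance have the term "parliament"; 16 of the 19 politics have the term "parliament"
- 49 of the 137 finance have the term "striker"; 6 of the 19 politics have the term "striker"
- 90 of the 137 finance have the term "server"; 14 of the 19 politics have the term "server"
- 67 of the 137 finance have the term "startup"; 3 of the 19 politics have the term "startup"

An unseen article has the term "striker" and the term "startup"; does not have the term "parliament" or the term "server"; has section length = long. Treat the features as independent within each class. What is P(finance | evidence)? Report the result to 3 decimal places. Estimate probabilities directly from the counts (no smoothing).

0.991

finance: (137/156) × (89/137) × (84/137) × (49/137) × (47/137) × (67/137) ≈ 0.0209909
politics: (19/156) × (15/19) × (3/19) × (6/19) × (5/19) × (3/19) ≈ 0.000199212
P(finance | x) = 0.0209909 / 0.021190112 ≈ 0.991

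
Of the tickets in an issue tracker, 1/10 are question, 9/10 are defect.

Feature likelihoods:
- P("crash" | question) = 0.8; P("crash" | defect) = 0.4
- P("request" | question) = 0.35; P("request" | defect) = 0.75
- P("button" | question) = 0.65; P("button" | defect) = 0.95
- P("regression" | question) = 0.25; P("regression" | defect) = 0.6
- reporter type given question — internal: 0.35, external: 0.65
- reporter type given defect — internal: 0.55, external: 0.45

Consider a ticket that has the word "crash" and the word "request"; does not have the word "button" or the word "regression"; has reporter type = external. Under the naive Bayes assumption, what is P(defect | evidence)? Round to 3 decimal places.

question: 0.1 × 0.8 × 0.35 × (1−0.65) × (1−0.25) × 0.65 = 0.0047775
defect: 0.9 × 0.4 × 0.75 × (1−0.95) × (1−0.6) × 0.45 = 0.00243
P(defect | x) = 0.00243 / 0.0072075 ≈ 0.337

0.337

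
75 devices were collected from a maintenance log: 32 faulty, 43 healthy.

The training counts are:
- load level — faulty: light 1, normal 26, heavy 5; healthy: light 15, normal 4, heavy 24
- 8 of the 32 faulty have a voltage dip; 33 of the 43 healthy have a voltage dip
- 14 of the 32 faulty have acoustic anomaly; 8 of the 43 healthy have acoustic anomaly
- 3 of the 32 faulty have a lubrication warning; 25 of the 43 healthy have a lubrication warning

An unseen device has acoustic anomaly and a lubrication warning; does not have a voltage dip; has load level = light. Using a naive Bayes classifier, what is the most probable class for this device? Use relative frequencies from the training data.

faulty: (32/75) × (1/32) × (24/32) × (14/32) × (3/32) = 0.00041015625
healthy: (43/75) × (15/43) × (10/43) × (8/43) × (25/43) ≈ 0.005031
Highest score → healthy.

healthy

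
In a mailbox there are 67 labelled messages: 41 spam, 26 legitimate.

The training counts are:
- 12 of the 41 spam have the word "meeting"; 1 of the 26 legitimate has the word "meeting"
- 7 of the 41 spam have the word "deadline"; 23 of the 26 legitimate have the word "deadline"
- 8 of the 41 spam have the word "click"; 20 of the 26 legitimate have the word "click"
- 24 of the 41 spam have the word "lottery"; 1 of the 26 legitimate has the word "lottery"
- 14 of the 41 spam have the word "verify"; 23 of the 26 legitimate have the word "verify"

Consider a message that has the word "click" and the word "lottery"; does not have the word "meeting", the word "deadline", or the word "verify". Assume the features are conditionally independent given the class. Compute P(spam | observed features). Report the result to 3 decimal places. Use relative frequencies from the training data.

0.995

spam: (41/67) × (29/41) × (34/41) × (8/41) × (24/41) × (27/41) ≈ 0.026998
legitimate: (26/67) × (25/26) × (3/26) × (20/26) × (1/26) × (3/26) ≈ 0.000146975
P(spam | x) = 0.026998 / 0.027144975 ≈ 0.995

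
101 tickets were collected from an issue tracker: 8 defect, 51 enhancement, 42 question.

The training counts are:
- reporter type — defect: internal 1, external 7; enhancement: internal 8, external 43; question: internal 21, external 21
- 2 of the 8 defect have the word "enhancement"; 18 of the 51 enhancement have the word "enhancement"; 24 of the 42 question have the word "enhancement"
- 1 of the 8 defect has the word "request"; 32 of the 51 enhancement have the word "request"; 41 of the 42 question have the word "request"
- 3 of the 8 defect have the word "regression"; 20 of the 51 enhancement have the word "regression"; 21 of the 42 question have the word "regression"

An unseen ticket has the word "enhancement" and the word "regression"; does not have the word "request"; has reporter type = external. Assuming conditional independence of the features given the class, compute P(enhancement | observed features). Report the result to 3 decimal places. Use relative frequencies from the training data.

defect: (8/101) × (7/8) × (2/8) × (7/8) × (3/8) ≈ 0.00568533
enhancement: (51/101) × (43/51) × (18/51) × (19/51) × (20/51) ≈ 0.0219529
question: (42/101) × (21/42) × (24/42) × (1/42) × (21/42) ≈ 0.00141443
P(enhancement | x) = 0.0219529 / 0.02905266 ≈ 0.756

0.756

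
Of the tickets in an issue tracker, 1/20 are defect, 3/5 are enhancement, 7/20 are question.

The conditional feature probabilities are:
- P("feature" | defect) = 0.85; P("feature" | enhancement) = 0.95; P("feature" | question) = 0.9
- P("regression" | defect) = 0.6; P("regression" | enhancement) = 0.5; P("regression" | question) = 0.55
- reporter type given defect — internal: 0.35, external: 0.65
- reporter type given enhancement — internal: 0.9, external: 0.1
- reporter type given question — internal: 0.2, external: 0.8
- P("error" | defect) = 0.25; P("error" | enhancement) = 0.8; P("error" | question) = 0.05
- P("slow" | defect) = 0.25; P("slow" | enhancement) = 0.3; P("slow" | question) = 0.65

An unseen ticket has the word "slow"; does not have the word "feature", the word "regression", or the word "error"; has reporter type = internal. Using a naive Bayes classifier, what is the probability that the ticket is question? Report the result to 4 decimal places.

0.6589

defect: 0.05 × (1−0.85) × (1−0.6) × 0.35 × (1−0.25) × 0.25 = 0.000196875
enhancement: 0.6 × (1−0.95) × (1−0.5) × 0.9 × (1−0.8) × 0.3 = 0.00081
question: 0.35 × (1−0.9) × (1−0.55) × 0.2 × (1−0.05) × 0.65 = 0.001945125
P(question | x) = 0.001945125 / 0.002952 ≈ 0.6589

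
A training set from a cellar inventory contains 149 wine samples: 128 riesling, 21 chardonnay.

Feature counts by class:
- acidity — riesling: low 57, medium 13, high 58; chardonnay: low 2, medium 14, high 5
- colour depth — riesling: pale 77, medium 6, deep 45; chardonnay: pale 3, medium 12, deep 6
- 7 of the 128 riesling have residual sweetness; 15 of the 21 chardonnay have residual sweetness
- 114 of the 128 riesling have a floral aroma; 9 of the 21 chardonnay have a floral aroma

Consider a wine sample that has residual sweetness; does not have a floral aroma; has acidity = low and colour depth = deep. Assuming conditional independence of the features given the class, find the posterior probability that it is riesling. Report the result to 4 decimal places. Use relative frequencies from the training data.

0.3395

riesling: (128/149) × (57/128) × (45/128) × (7/128) × (14/128) ≈ 0.000804447
chardonnay: (21/149) × (2/21) × (6/21) × (15/21) × (12/21) ≈ 0.00156534
P(riesling | x) = 0.000804447 / 0.002369787 ≈ 0.3395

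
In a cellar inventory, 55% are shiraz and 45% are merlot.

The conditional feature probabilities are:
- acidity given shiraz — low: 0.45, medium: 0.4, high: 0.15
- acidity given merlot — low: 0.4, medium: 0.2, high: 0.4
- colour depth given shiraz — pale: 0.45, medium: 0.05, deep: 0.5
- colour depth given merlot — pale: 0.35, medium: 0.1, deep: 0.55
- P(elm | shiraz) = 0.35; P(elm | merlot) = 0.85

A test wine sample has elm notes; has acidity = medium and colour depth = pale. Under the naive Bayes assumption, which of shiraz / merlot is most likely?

shiraz

shiraz: 0.55 × 0.4 × 0.45 × 0.35 = 0.03465
merlot: 0.45 × 0.2 × 0.35 × 0.85 = 0.026775
Highest score → shiraz.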